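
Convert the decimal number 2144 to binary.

Using repeated division by 2:
2144 ÷ 2 = 1072 remainder 0
1072 ÷ 2 = 536 remainder 0
536 ÷ 2 = 268 remainder 0
268 ÷ 2 = 134 remainder 0
134 ÷ 2 = 67 remainder 0
67 ÷ 2 = 33 remainder 1
33 ÷ 2 = 16 remainder 1
16 ÷ 2 = 8 remainder 0
8 ÷ 2 = 4 remainder 0
4 ÷ 2 = 2 remainder 0
2 ÷ 2 = 1 remainder 0
1 ÷ 2 = 0 remainder 1
Reading remainders bottom to top: 100001100000



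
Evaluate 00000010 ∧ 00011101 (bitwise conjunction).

AND: 1 only when both bits are 1
  00000010
& 00011101
----------
  00000000
Decimal: 2 & 29 = 0



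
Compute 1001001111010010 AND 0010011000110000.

AND: 1 only when both bits are 1
  1001001111010010
& 0010011000110000
------------------
  0000001000010000
Decimal: 37842 & 9776 = 528



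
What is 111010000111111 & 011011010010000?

AND: 1 only when both bits are 1
  111010000111111
& 011011010010000
-----------------
  011010000010000
Decimal: 29759 & 13968 = 13328



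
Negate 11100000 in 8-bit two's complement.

Original (sign bit 1, negative): 11100000
Step 1 - Invert all bits: 00011111
Step 2 - Add 1: 00100000
Verification: 11100000 + 00100000 = 100000000; discarding the end carry (carry out of the top bit) leaves the 8-bit value 00000000, as required for x + (-x)



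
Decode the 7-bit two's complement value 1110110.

Binary: 1110110
Sign bit: 1 (negative)
Invert: 0001001
Add 1:  0001010
Magnitude: 0001010 = 8 + 2 = 10
Value: -10



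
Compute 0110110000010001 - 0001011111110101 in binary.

Method 1 - Direct subtraction (column by column from the right: bit − bit − borrow-in; if negative, add 2 and borrow 1 from the next column):
borrow: 0010111111111000
        0110110000010001
-       0001011111110101
------------------------
        0101010000011100

Method 2 - Add two's complement:
Two's complement of 0001011111110101: invert → 1110100000001010, add 1 → 1110100000001011
  0110110000010001
+ 1110100000001011
------------------
 10101010000011100  (end carry out of the top bit = 1)
Discarding the end carry: 0101010000011100
Decimal check:
  0110110000010001 = 16384 + 8192 + 2048 + 1024 + 16 + 1 = 27665
  0001011111110101 = 4096 + 1024 + 512 + 256 + 128 + 64 + 32 + 16 + 4 + 1 = 6133
  27665 - 6133 = 21532, and 0101010000011100 = 16384 + 4096 + 1024 + 16 + 8 + 4 = 21532 ✓



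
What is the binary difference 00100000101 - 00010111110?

Method 1 - Direct subtraction (column by column from the right: bit − bit − borrow-in; if negative, add 2 and borrow 1 from the next column):
borrow: 00111111100
        00100000101
-       00010111110
-------------------
        00001000111

Method 2 - Add two's complement:
Two's complement of 00010111110: invert → 11101000001, add 1 → 11101000010
  00100000101
+ 11101000010
-------------
 100001000111  (end carry out of the top bit = 1)
Discarding the end carry: 00001000111
Decimal check:
  00100000101 = 256 + 4 + 1 = 261
  00010111110 = 128 + 32 + 16 + 8 + 4 + 2 = 190
  261 - 190 = 71, and 00001000111 = 64 + 4 + 2 + 1 = 71 ✓



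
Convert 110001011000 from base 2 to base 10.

Sum of powers of 2 for each 1-bit:
2^3 + 2^4 + 2^6 + 2^10 + 2^11
= 8 + 16 + 64 + 1024 + 2048
= 3160



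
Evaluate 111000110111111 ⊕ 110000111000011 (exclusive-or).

XOR: 1 when bits differ
  111000110111111
^ 110000111000011
-----------------
  001000001111100
Decimal: 29119 ^ 25027 = 4220



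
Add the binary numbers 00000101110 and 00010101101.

Add column by column from the right: bit + bit + carry-in; write the sum mod 2, carry 1 when the sum is 2 or 3.
carry:  00001011000
        00000101110
+       00010101101
-------------------
       000011011011
(the carry out of the leftmost column, 0, becomes the leading bit)
Decimal check:
  00000101110 = 32 + 8 + 4 + 2 = 46
  00010101101 = 128 + 32 + 8 + 4 + 1 = 173
  46 + 173 = 219, and 000011011011 = 128 + 64 + 16 + 8 + 2 + 1 = 219 ✓



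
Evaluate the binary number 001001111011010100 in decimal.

Sum of powers of 2 for each 1-bit:
2^2 + 2^4 + 2^6 + 2^7 + 2^9 + 2^10 + 2^11 + 2^12 + 2^15
= 4 + 16 + 64 + 128 + 512 + 1024 + 2048 + 4096 + 32768
= 40660



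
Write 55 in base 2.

Using repeated division by 2:
55 ÷ 2 = 27 remainder 1
27 ÷ 2 = 13 remainder 1
13 ÷ 2 = 6 remainder 1
6 ÷ 2 = 3 remainder 0
3 ÷ 2 = 1 remainder 1
1 ÷ 2 = 0 remainder 1
Reading remainders bottom to top: 110111



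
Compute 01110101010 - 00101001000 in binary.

Method 1 - Direct subtraction (column by column from the right: bit − bit − borrow-in; if negative, add 2 and borrow 1 from the next column):
borrow: 00010000000
        01110101010
-       00101001000
-------------------
        01001100010

Method 2 - Add two's complement:
Two's complement of 00101001000: invert → 11010110111, add 1 → 11010111000
  01110101010
+ 11010111000
-------------
 101001100010  (end carry out of the top bit = 1)
Discarding the end carry: 01001100010
Decimal check:
  01110101010 = 512 + 256 + 128 + 32 + 8 + 2 = 938
  00101001000 = 256 + 64 + 8 = 328
  938 - 328 = 610, and 01001100010 = 512 + 64 + 32 + 2 = 610 ✓



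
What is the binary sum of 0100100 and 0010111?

Add column by column from the right: bit + bit + carry-in; write the sum mod 2, carry 1 when the sum is 2 or 3.
carry:  0001000
        0100100
+       0010111
---------------
       00111011
(the carry out of the leftmost column, 0, becomes the leading bit)
Decimal check:
  0100100 = 32 + 4 = 36
  0010111 = 16 + 4 + 2 + 1 = 23
  36 + 23 = 59, and 00111011 = 32 + 16 + 8 + 2 + 1 = 59 ✓



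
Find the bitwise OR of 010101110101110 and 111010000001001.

OR: 1 when either bit is 1
  010101110101110
| 111010000001001
-----------------
  111111110101111
Decimal: 11182 | 29705 = 32687



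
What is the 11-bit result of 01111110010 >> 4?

Original: 01111110010 (decimal 1010)
Shift right by 4 positions
Drop the 4 low bits; fill with zeros on the left
Result: 00000111111 (decimal 63)
Equivalent: 1010 >> 4 = 1010 ÷ 2^4 = 63



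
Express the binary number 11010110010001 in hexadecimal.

Group into 4-bit nibbles from right:
  0011 = 3
  0101 = 5
  1001 = 9
  0001 = 1
Result: 3591



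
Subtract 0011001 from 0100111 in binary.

Method 1 - Direct subtraction (column by column from the right: bit − bit − borrow-in; if negative, add 2 and borrow 1 from the next column):
borrow: 0110000
        0100111
-       0011001
---------------
        0001110

Method 2 - Add two's complement:
Two's complement of 0011001: invert → 1100110, add 1 → 1100111
  0100111
+ 1100111
---------
 10001110  (end carry out of the top bit = 1)
Discarding the end carry: 0001110
Decimal check:
  0100111 = 32 + 4 + 2 + 1 = 39
  0011001 = 16 + 8 + 1 = 25
  39 - 25 = 14, and 0001110 = 8 + 4 + 2 = 14 ✓



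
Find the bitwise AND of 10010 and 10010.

AND: 1 only when both bits are 1
  10010
& 10010
-------
  10010
Decimal: 18 & 18 = 18



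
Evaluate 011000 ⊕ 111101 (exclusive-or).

XOR: 1 when bits differ
  011000
^ 111101
--------
  100101
Decimal: 24 ^ 61 = 37



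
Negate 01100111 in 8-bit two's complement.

Original: 01100111
Step 1 - Invert all bits: 10011000
Step 2 - Add 1: 10011001
Verification: 01100111 + 10011001 = 100000000; discarding the end carry (carry out of the top bit) leaves the 8-bit value 00000000, as required for x + (-x)



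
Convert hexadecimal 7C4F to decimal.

Expand by place value (powers of 16):
Digit values: C = 12, F = 15
7C4F = 7 × 16^3 + 12 × 16^2 + 4 × 16^1 + 15 × 16^0
= 7 × 4096 + 12 × 256 + 4 × 16 + 15 × 1
= 28672 + 3072 + 64 + 15
= 31823



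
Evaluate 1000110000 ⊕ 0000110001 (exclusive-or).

XOR: 1 when bits differ
  1000110000
^ 0000110001
------------
  1000000001
Decimal: 560 ^ 49 = 513



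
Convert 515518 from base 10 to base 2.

Using repeated division by 2:
515518 ÷ 2 = 257759 remainder 0
257759 ÷ 2 = 128879 remainder 1
128879 ÷ 2 = 64439 remainder 1
64439 ÷ 2 = 32219 remainder 1
32219 ÷ 2 = 16109 remainder 1
16109 ÷ 2 = 8054 remainder 1
8054 ÷ 2 = 4027 remainder 0
4027 ÷ 2 = 2013 remainder 1
2013 ÷ 2 = 1006 remainder 1
1006 ÷ 2 = 503 remainder 0
503 ÷ 2 = 251 remainder 1
251 ÷ 2 = 125 remainder 1
125 ÷ 2 = 62 remainder 1
62 ÷ 2 = 31 remainder 0
31 ÷ 2 = 15 remainder 1
15 ÷ 2 = 7 remainder 1
7 ÷ 2 = 3 remainder 1
3 ÷ 2 = 1 remainder 1
1 ÷ 2 = 0 remainder 1
Reading remainders bottom to top: 1111101110110111110



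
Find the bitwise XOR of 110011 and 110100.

XOR: 1 when bits differ
  110011
^ 110100
--------
  000111
Decimal: 51 ^ 52 = 7



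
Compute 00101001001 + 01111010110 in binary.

Add column by column from the right: bit + bit + carry-in; write the sum mod 2, carry 1 when the sum is 2 or 3.
carry:  11110000000
        00101001001
+       01111010110
-------------------
       010100011111
(the carry out of the leftmost column, 0, becomes the leading bit)
Decimal check:
  00101001001 = 256 + 64 + 8 + 1 = 329
  01111010110 = 512 + 256 + 128 + 64 + 16 + 4 + 2 = 982
  329 + 982 = 1311, and 010100011111 = 1024 + 256 + 16 + 8 + 4 + 2 + 1 = 1311 ✓



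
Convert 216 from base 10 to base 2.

Using repeated division by 2:
216 ÷ 2 = 108 remainder 0
108 ÷ 2 = 54 remainder 0
54 ÷ 2 = 27 remainder 0
27 ÷ 2 = 13 remainder 1
13 ÷ 2 = 6 remainder 1
6 ÷ 2 = 3 remainder 0
3 ÷ 2 = 1 remainder 1
1 ÷ 2 = 0 remainder 1
Reading remainders bottom to top: 11011000



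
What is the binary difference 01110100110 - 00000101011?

Method 1 - Direct subtraction (column by column from the right: bit − bit − borrow-in; if negative, add 2 and borrow 1 from the next column):
borrow: 00011110110
        01110100110
-       00000101011
-------------------
        01101111011

Method 2 - Add two's complement:
Two's complement of 00000101011: invert → 11111010100, add 1 → 11111010101
  01110100110
+ 11111010101
-------------
 101101111011  (end carry out of the top bit = 1)
Discarding the end carry: 01101111011
Decimal check:
  01110100110 = 512 + 256 + 128 + 32 + 4 + 2 = 934
  00000101011 = 32 + 8 + 2 + 1 = 43
  934 - 43 = 891, and 01101111011 = 512 + 256 + 64 + 32 + 16 + 8 + 2 + 1 = 891 ✓



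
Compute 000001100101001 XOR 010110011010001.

XOR: 1 when bits differ
  000001100101001
^ 010110011010001
-----------------
  010111111111000
Decimal: 809 ^ 11473 = 12280



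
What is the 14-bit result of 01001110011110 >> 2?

Original: 01001110011110 (decimal 5022)
Shift right by 2 positions
Drop the 2 low bits; fill with zeros on the left
Result: 00010011100111 (decimal 1255)
Equivalent: 5022 >> 2 = 5022 ÷ 2^2 = 1255



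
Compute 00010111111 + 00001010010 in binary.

Add column by column from the right: bit + bit + carry-in; write the sum mod 2, carry 1 when the sum is 2 or 3.
carry:  00111111100
        00010111111
+       00001010010
-------------------
       000100010001
(the carry out of the leftmost column, 0, becomes the leading bit)
Decimal check:
  00010111111 = 128 + 32 + 16 + 8 + 4 + 2 + 1 = 191
  00001010010 = 64 + 16 + 2 = 82
  191 + 82 = 273, and 000100010001 = 256 + 16 + 1 = 273 ✓



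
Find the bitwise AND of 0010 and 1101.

AND: 1 only when both bits are 1
  0010
& 1101
------
  0000
Decimal: 2 & 13 = 0



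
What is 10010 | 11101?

OR: 1 when either bit is 1
  10010
| 11101
-------
  11111
Decimal: 18 | 29 = 31



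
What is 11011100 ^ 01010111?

XOR: 1 when bits differ
  11011100
^ 01010111
----------
  10001011
Decimal: 220 ^ 87 = 139



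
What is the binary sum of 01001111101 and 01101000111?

Add column by column from the right: bit + bit + carry-in; write the sum mod 2, carry 1 when the sum is 2 or 3.
carry:  10011111110
        01001111101
+       01101000111
-------------------
       010111000100
(the carry out of the leftmost column, 0, becomes the leading bit)
Decimal check:
  01001111101 = 512 + 64 + 32 + 16 + 8 + 4 + 1 = 637
  01101000111 = 512 + 256 + 64 + 4 + 2 + 1 = 839
  637 + 839 = 1476, and 010111000100 = 1024 + 256 + 128 + 64 + 4 = 1476 ✓



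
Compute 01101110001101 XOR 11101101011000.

XOR: 1 when bits differ
  01101110001101
^ 11101101011000
----------------
  10000011010101
Decimal: 7053 ^ 15192 = 8405



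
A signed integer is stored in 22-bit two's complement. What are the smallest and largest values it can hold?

For 22-bit two's complement:
Minimum: -2^21 = -2097152
Maximum: 2^21 - 1 = 2097151



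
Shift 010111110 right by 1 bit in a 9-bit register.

Original: 010111110 (decimal 190)
Shift right by 1 position
Drop the 1 low bit; fill with zero on the left
Result: 001011111 (decimal 95)
Equivalent: 190 >> 1 = 190 ÷ 2^1 = 95



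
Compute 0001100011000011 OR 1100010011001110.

OR: 1 when either bit is 1
  0001100011000011
| 1100010011001110
------------------
  1101110011001111
Decimal: 6339 | 50382 = 56527



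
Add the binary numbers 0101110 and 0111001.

Add column by column from the right: bit + bit + carry-in; write the sum mod 2, carry 1 when the sum is 2 or 3.
carry:  1110000
        0101110
+       0111001
---------------
       01100111
(the carry out of the leftmost column, 0, becomes the leading bit)
Decimal check:
  0101110 = 32 + 8 + 4 + 2 = 46
  0111001 = 32 + 16 + 8 + 1 = 57
  46 + 57 = 103, and 01100111 = 64 + 32 + 4 + 2 + 1 = 103 ✓



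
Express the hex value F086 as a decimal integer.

Expand by place value (powers of 16):
Digit values: F = 15
F086 = 15 × 16^3 + 0 × 16^2 + 8 × 16^1 + 6 × 16^0
= 15 × 4096 + 0 × 256 + 8 × 16 + 6 × 1
= 61440 + 0 + 128 + 6
= 61574



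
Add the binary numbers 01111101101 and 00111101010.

Add column by column from the right: bit + bit + carry-in; write the sum mod 2, carry 1 when the sum is 2 or 3.
carry:  11111010000
        01111101101
+       00111101010
-------------------
       010111010111
(the carry out of the leftmost column, 0, becomes the leading bit)
Decimal check:
  01111101101 = 512 + 256 + 128 + 64 + 32 + 8 + 4 + 1 = 1005
  00111101010 = 256 + 128 + 64 + 32 + 8 + 2 = 490
  1005 + 490 = 1495, and 010111010111 = 1024 + 256 + 128 + 64 + 16 + 4 + 2 + 1 = 1495 ✓



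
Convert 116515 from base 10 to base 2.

Using repeated division by 2:
116515 ÷ 2 = 58257 remainder 1
58257 ÷ 2 = 29128 remainder 1
29128 ÷ 2 = 14564 remainder 0
14564 ÷ 2 = 7282 remainder 0
7282 ÷ 2 = 3641 remainder 0
3641 ÷ 2 = 1820 remainder 1
1820 ÷ 2 = 910 remainder 0
910 ÷ 2 = 455 remainder 0
455 ÷ 2 = 227 remainder 1
227 ÷ 2 = 113 remainder 1
113 ÷ 2 = 56 remainder 1
56 ÷ 2 = 28 remainder 0
28 ÷ 2 = 14 remainder 0
14 ÷ 2 = 7 remainder 0
7 ÷ 2 = 3 remainder 1
3 ÷ 2 = 1 remainder 1
1 ÷ 2 = 0 remainder 1
Reading remainders bottom to top: 11100011100100011



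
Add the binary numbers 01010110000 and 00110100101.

Add column by column from the right: bit + bit + carry-in; write the sum mod 2, carry 1 when the sum is 2 or 3.
carry:  11101000000
        01010110000
+       00110100101
-------------------
       010001010101
(the carry out of the leftmost column, 0, becomes the leading bit)
Decimal check:
  01010110000 = 512 + 128 + 32 + 16 = 688
  00110100101 = 256 + 128 + 32 + 4 + 1 = 421
  688 + 421 = 1109, and 010001010101 = 1024 + 64 + 16 + 4 + 1 = 1109 ✓



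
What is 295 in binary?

Using repeated division by 2:
295 ÷ 2 = 147 remainder 1
147 ÷ 2 = 73 remainder 1
73 ÷ 2 = 36 remainder 1
36 ÷ 2 = 18 remainder 0
18 ÷ 2 = 9 remainder 0
9 ÷ 2 = 4 remainder 1
4 ÷ 2 = 2 remainder 0
2 ÷ 2 = 1 remainder 0
1 ÷ 2 = 0 remainder 1
Reading remainders bottom to top: 100100111



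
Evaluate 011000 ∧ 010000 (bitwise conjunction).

AND: 1 only when both bits are 1
  011000
& 010000
--------
  010000
Decimal: 24 & 16 = 16



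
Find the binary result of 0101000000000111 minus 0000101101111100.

Method 1 - Direct subtraction (column by column from the right: bit − bit − borrow-in; if negative, add 2 and borrow 1 from the next column):
borrow: 0001111111110000
        0101000000000111
-       0000101101111100
------------------------
        0100010010001011

Method 2 - Add two's complement:
Two's complement of 0000101101111100: invert → 1111010010000011, add 1 → 1111010010000100
  0101000000000111
+ 1111010010000100
------------------
 10100010010001011  (end carry out of the top bit = 1)
Discarding the end carry: 0100010010001011
Decimal check:
  0101000000000111 = 16384 + 4096 + 4 + 2 + 1 = 20487
  0000101101111100 = 2048 + 512 + 256 + 64 + 32 + 16 + 8 + 4 = 2940
  20487 - 2940 = 17547, and 0100010010001011 = 16384 + 1024 + 128 + 8 + 2 + 1 = 17547 ✓



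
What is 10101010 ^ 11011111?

XOR: 1 when bits differ
  10101010
^ 11011111
----------
  01110101
Decimal: 170 ^ 223 = 117



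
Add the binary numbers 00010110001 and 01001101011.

Add column by column from the right: bit + bit + carry-in; write the sum mod 2, carry 1 when the sum is 2 or 3.
carry:  00111000110
        00010110001
+       01001101011
-------------------
       001100011100
(the carry out of the leftmost column, 0, becomes the leading bit)
Decimal check:
  00010110001 = 128 + 32 + 16 + 1 = 177
  01001101011 = 512 + 64 + 32 + 8 + 2 + 1 = 619
  177 + 619 = 796, and 001100011100 = 512 + 256 + 16 + 8 + 4 = 796 ✓



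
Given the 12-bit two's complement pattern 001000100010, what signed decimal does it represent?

Binary: 001000100010
Sign bit: 0 (non-negative)
Read directly as an unsigned value:
001000100010 = 512 + 32 + 2 = 546
Value: 546



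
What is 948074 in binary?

Using repeated division by 2:
948074 ÷ 2 = 474037 remainder 0
474037 ÷ 2 = 237018 remainder 1
237018 ÷ 2 = 118509 remainder 0
118509 ÷ 2 = 59254 remainder 1
59254 ÷ 2 = 29627 remainder 0
29627 ÷ 2 = 14813 remainder 1
14813 ÷ 2 = 7406 remainder 1
7406 ÷ 2 = 3703 remainder 0
3703 ÷ 2 = 1851 remainder 1
1851 ÷ 2 = 925 remainder 1
925 ÷ 2 = 462 remainder 1
462 ÷ 2 = 231 remainder 0
231 ÷ 2 = 115 remainder 1
115 ÷ 2 = 57 remainder 1
57 ÷ 2 = 28 remainder 1
28 ÷ 2 = 14 remainder 0
14 ÷ 2 = 7 remainder 0
7 ÷ 2 = 3 remainder 1
3 ÷ 2 = 1 remainder 1
1 ÷ 2 = 0 remainder 1
Reading remainders bottom to top: 11100111011101101010



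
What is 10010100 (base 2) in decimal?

Sum of powers of 2 for each 1-bit:
2^2 + 2^4 + 2^7
= 4 + 16 + 128
= 148



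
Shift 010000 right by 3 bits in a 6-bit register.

Original: 010000 (decimal 16)
Shift right by 3 positions
Drop the 3 low bits; fill with zeros on the left
Result: 000010 (decimal 2)
Equivalent: 16 >> 3 = 16 ÷ 2^3 = 2



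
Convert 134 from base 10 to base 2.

Using repeated division by 2:
134 ÷ 2 = 67 remainder 0
67 ÷ 2 = 33 remainder 1
33 ÷ 2 = 16 remainder 1
16 ÷ 2 = 8 remainder 0
8 ÷ 2 = 4 remainder 0
4 ÷ 2 = 2 remainder 0
2 ÷ 2 = 1 remainder 0
1 ÷ 2 = 0 remainder 1
Reading remainders bottom to top: 10000110



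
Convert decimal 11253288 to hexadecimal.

Using repeated division by 16 (digits 10–15 are A–F):
11253288 ÷ 16 = 703330 remainder 8
703330 ÷ 16 = 43958 remainder 2
43958 ÷ 16 = 2747 remainder 6
2747 ÷ 16 = 171 remainder 11 (B)
171 ÷ 16 = 10 remainder 11 (B)
10 ÷ 16 = 0 remainder 10 (A)
Reading remainders bottom to top: ABB628



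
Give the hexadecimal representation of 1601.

Using repeated division by 16 (digits 10–15 are A–F):
1601 ÷ 16 = 100 remainder 1
100 ÷ 16 = 6 remainder 4
6 ÷ 16 = 0 remainder 6
Reading remainders bottom to top: 641



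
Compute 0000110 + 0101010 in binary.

Add column by column from the right: bit + bit + carry-in; write the sum mod 2, carry 1 when the sum is 2 or 3.
carry:  0011100
        0000110
+       0101010
---------------
       00110000
(the carry out of the leftmost column, 0, becomes the leading bit)
Decimal check:
  0000110 = 4 + 2 = 6
  0101010 = 32 + 8 + 2 = 42
  6 + 42 = 48, and 00110000 = 32 + 16 = 48 ✓



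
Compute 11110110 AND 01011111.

AND: 1 only when both bits are 1
  11110110
& 01011111
----------
  01010110
Decimal: 246 & 95 = 86



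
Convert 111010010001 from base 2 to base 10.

Sum of powers of 2 for each 1-bit:
2^0 + 2^4 + 2^7 + 2^9 + 2^10 + 2^11
= 1 + 16 + 128 + 512 + 1024 + 2048
= 3729



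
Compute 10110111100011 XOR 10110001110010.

XOR: 1 when bits differ
  10110111100011
^ 10110001110010
----------------
  00000110010001
Decimal: 11747 ^ 11378 = 401



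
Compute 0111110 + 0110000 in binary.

Add column by column from the right: bit + bit + carry-in; write the sum mod 2, carry 1 when the sum is 2 or 3.
carry:  1100000
        0111110
+       0110000
---------------
       01101110
(the carry out of the leftmost column, 0, becomes the leading bit)
Decimal check:
  0111110 = 32 + 16 + 8 + 4 + 2 = 62
  0110000 = 32 + 16 = 48
  62 + 48 = 110, and 01101110 = 64 + 32 + 8 + 4 + 2 = 110 ✓



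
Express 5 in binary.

Using repeated division by 2:
5 ÷ 2 = 2 remainder 1
2 ÷ 2 = 1 remainder 0
1 ÷ 2 = 0 remainder 1
Reading remainders bottom to top: 101



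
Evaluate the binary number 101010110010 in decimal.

Sum of powers of 2 for each 1-bit:
2^1 + 2^4 + 2^5 + 2^7 + 2^9 + 2^11
= 2 + 16 + 32 + 128 + 512 + 2048
= 2738



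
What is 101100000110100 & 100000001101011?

AND: 1 only when both bits are 1
  101100000110100
& 100000001101011
-----------------
  100000000100000
Decimal: 22580 & 16491 = 16416



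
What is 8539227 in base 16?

Using repeated division by 16 (digits 10–15 are A–F):
8539227 ÷ 16 = 533701 remainder 11 (B)
533701 ÷ 16 = 33356 remainder 5
33356 ÷ 16 = 2084 remainder 12 (C)
2084 ÷ 16 = 130 remainder 4
130 ÷ 16 = 8 remainder 2
8 ÷ 16 = 0 remainder 8
Reading remainders bottom to top: 824C5B



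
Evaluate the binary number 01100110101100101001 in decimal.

Sum of powers of 2 for each 1-bit:
2^0 + 2^3 + 2^5 + 2^8 + 2^9 + 2^11 + 2^13 + 2^14 + 2^17 + 2^18
= 1 + 8 + 32 + 256 + 512 + 2048 + 8192 + 16384 + 131072 + 262144
= 420649



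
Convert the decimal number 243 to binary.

Using repeated division by 2:
243 ÷ 2 = 121 remainder 1
121 ÷ 2 = 60 remainder 1
60 ÷ 2 = 30 remainder 0
30 ÷ 2 = 15 remainder 0
15 ÷ 2 = 7 remainder 1
7 ÷ 2 = 3 remainder 1
3 ÷ 2 = 1 remainder 1
1 ÷ 2 = 0 remainder 1
Reading remainders bottom to top: 11110011



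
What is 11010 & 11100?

AND: 1 only when both bits are 1
  11010
& 11100
-------
  11000
Decimal: 26 & 28 = 24



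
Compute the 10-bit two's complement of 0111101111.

Original: 0111101111
Step 1 - Invert all bits: 1000010000
Step 2 - Add 1: 1000010001
Verification: 0111101111 + 1000010001 = 10000000000; discarding the end carry (carry out of the top bit) leaves the 10-bit value 0000000000, as required for x + (-x)



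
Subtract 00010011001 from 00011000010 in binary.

Method 1 - Direct subtraction (column by column from the right: bit − bit − borrow-in; if negative, add 2 and borrow 1 from the next column):
borrow: 00001110010
        00011000010
-       00010011001
-------------------
        00000101001

Method 2 - Add two's complement:
Two's complement of 00010011001: invert → 11101100110, add 1 → 11101100111
  00011000010
+ 11101100111
-------------
 100000101001  (end carry out of the top bit = 1)
Discarding the end carry: 00000101001
Decimal check:
  00011000010 = 128 + 64 + 2 = 194
  00010011001 = 128 + 16 + 8 + 1 = 153
  194 - 153 = 41, and 00000101001 = 32 + 8 + 1 = 41 ✓



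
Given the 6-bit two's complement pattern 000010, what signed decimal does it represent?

Binary: 000010
Sign bit: 0 (non-negative)
Read directly as an unsigned value:
000010 = 2
Value: 2



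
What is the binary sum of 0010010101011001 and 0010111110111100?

Add column by column from the right: bit + bit + carry-in; write the sum mod 2, carry 1 when the sum is 2 or 3.
carry:  0101111111110000
        0010010101011001
+       0010111110111100
------------------------
       00101010100010101
(the carry out of the leftmost column, 0, becomes the leading bit)
Decimal check:
  0010010101011001 = 8192 + 1024 + 256 + 64 + 16 + 8 + 1 = 9561
  0010111110111100 = 8192 + 2048 + 1024 + 512 + 256 + 128 + 32 + 16 + 8 + 4 = 12220
  9561 + 12220 = 21781, and 00101010100010101 = 16384 + 4096 + 1024 + 256 + 16 + 4 + 1 = 21781 ✓



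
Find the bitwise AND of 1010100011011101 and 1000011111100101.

AND: 1 only when both bits are 1
  1010100011011101
& 1000011111100101
------------------
  1000000011000101
Decimal: 43229 & 34789 = 32965



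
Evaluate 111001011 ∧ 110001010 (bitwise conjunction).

AND: 1 only when both bits are 1
  111001011
& 110001010
-----------
  110001010
Decimal: 459 & 394 = 394



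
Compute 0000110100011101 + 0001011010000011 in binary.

Add column by column from the right: bit + bit + carry-in; write the sum mod 2, carry 1 when the sum is 2 or 3.
carry:  0011100000111110
        0000110100011101
+       0001011010000011
------------------------
       00010001110100000
(the carry out of the leftmost column, 0, becomes the leading bit)
Decimal check:
  0000110100011101 = 2048 + 1024 + 256 + 16 + 8 + 4 + 1 = 3357
  0001011010000011 = 4096 + 1024 + 512 + 128 + 2 + 1 = 5763
  3357 + 5763 = 9120, and 00010001110100000 = 8192 + 512 + 256 + 128 + 32 = 9120 ✓



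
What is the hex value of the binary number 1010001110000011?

Group into 4-bit nibbles from right:
  1010 = A
  0011 = 3
  1000 = 8
  0011 = 3
Result: A383



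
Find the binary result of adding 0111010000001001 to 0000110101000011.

Add column by column from the right: bit + bit + carry-in; write the sum mod 2, carry 1 when the sum is 2 or 3.
carry:  1111100000000110
        0111010000001001
+       0000110101000011
------------------------
       01000000101001100
(the carry out of the leftmost column, 0, becomes the leading bit)
Decimal check:
  0111010000001001 = 16384 + 8192 + 4096 + 1024 + 8 + 1 = 29705
  0000110101000011 = 2048 + 1024 + 256 + 64 + 2 + 1 = 3395
  29705 + 3395 = 33100, and 01000000101001100 = 32768 + 256 + 64 + 8 + 4 = 33100 ✓



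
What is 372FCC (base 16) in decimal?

Expand by place value (powers of 16):
Digit values: F = 15, C = 12
372FCC = 3 × 16^5 + 7 × 16^4 + 2 × 16^3 + 15 × 16^2 + 12 × 16^1 + 12 × 16^0
= 3 × 1048576 + 7 × 65536 + 2 × 4096 + 15 × 256 + 12 × 16 + 12 × 1
= 3145728 + 458752 + 8192 + 3840 + 192 + 12
= 3616716



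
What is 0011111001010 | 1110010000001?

OR: 1 when either bit is 1
  0011111001010
| 1110010000001
---------------
  1111111001011
Decimal: 1994 | 7297 = 8139



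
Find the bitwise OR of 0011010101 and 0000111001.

OR: 1 when either bit is 1
  0011010101
| 0000111001
------------
  0011111101
Decimal: 213 | 57 = 253



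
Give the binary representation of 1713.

Using repeated division by 2:
1713 ÷ 2 = 856 remainder 1
856 ÷ 2 = 428 remainder 0
428 ÷ 2 = 214 remainder 0
214 ÷ 2 = 107 remainder 0
107 ÷ 2 = 53 remainder 1
53 ÷ 2 = 26 remainder 1
26 ÷ 2 = 13 remainder 0
13 ÷ 2 = 6 remainder 1
6 ÷ 2 = 3 remainder 0
3 ÷ 2 = 1 remainder 1
1 ÷ 2 = 0 remainder 1
Reading remainders bottom to top: 11010110001



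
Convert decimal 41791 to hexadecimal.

Using repeated division by 16 (digits 10–15 are A–F):
41791 ÷ 16 = 2611 remainder 15 (F)
2611 ÷ 16 = 163 remainder 3
163 ÷ 16 = 10 remainder 3
10 ÷ 16 = 0 remainder 10 (A)
Reading remainders bottom to top: A33F



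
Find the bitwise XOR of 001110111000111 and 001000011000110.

XOR: 1 when bits differ
  001110111000111
^ 001000011000110
-----------------
  000110100000001
Decimal: 7623 ^ 4294 = 3329



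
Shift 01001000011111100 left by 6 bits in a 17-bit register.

Original: 01001000011111100 (decimal 37116)
Shift left by 6 positions
Append 6 zeros on the right and drop the 6 high bits that overflow the 17-bit width
Result: 00011111100000000 (decimal 16128)
Equivalent: 37116 << 6 = 37116 × 2^6 = 2375424, truncated to 17 bits = 16128



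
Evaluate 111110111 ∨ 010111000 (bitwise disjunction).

OR: 1 when either bit is 1
  111110111
| 010111000
-----------
  111111111
Decimal: 503 | 184 = 511



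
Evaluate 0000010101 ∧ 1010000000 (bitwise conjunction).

AND: 1 only when both bits are 1
  0000010101
& 1010000000
------------
  0000000000
Decimal: 21 & 640 = 0



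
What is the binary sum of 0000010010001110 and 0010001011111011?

Add column by column from the right: bit + bit + carry-in; write the sum mod 2, carry 1 when the sum is 2 or 3.
carry:  0000000111111100
        0000010010001110
+       0010001011111011
------------------------
       00010011110001001
(the carry out of the leftmost column, 0, becomes the leading bit)
Decimal check:
  0000010010001110 = 1024 + 128 + 8 + 4 + 2 = 1166
  0010001011111011 = 8192 + 512 + 128 + 64 + 32 + 16 + 8 + 2 + 1 = 8955
  1166 + 8955 = 10121, and 00010011110001001 = 8192 + 1024 + 512 + 256 + 128 + 8 + 1 = 10121 ✓



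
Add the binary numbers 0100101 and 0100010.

Add column by column from the right: bit + bit + carry-in; write the sum mod 2, carry 1 when the sum is 2 or 3.
carry:  1000000
        0100101
+       0100010
---------------
       01000111
(the carry out of the leftmost column, 0, becomes the leading bit)
Decimal check:
  0100101 = 32 + 4 + 1 = 37
  0100010 = 32 + 2 = 34
  37 + 34 = 71, and 01000111 = 64 + 4 + 2 + 1 = 71 ✓



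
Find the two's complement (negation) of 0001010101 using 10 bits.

Original: 0001010101
Step 1 - Invert all bits: 1110101010
Step 2 - Add 1: 1110101011
Verification: 0001010101 + 1110101011 = 10000000000; discarding the end carry (carry out of the top bit) leaves the 10-bit value 0000000000, as required for x + (-x)



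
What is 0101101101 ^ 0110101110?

XOR: 1 when bits differ
  0101101101
^ 0110101110
------------
  0011000011
Decimal: 365 ^ 430 = 195



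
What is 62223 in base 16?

Using repeated division by 16 (digits 10–15 are A–F):
62223 ÷ 16 = 3888 remainder 15 (F)
3888 ÷ 16 = 243 remainder 0
243 ÷ 16 = 15 remainder 3
15 ÷ 16 = 0 remainder 15 (F)
Reading remainders bottom to top: F30F



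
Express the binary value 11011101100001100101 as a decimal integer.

Sum of powers of 2 for each 1-bit:
2^0 + 2^2 + 2^5 + 2^6 + 2^11 + 2^12 + 2^14 + 2^15 + 2^16 + 2^18 + 2^19
= 1 + 4 + 32 + 64 + 2048 + 4096 + 16384 + 32768 + 65536 + 262144 + 524288
= 907365



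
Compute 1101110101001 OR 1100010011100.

OR: 1 when either bit is 1
  1101110101001
| 1100010011100
---------------
  1101110111101
Decimal: 7081 | 6300 = 7101



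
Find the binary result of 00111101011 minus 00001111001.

Method 1 - Direct subtraction (column by column from the right: bit − bit − borrow-in; if negative, add 2 and borrow 1 from the next column):
borrow: 00011100000
        00111101011
-       00001111001
-------------------
        00101110010

Method 2 - Add two's complement:
Two's complement of 00001111001: invert → 11110000110, add 1 → 11110000111
  00111101011
+ 11110000111
-------------
 100101110010  (end carry out of the top bit = 1)
Discarding the end carry: 00101110010
Decimal check:
  00111101011 = 256 + 128 + 64 + 32 + 8 + 2 + 1 = 491
  00001111001 = 64 + 32 + 16 + 8 + 1 = 121
  491 - 121 = 370, and 00101110010 = 256 + 64 + 32 + 16 + 2 = 370 ✓



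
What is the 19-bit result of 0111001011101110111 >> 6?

Original: 0111001011101110111 (decimal 235383)
Shift right by 6 positions
Drop the 6 low bits; fill with zeros on the left
Result: 0000000111001011101 (decimal 3677)
Equivalent: 235383 >> 6 = 235383 ÷ 2^6 = 3677



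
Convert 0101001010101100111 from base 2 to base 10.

Sum of powers of 2 for each 1-bit:
2^0 + 2^1 + 2^2 + 2^5 + 2^6 + 2^8 + 2^10 + 2^12 + 2^15 + 2^17
= 1 + 2 + 4 + 32 + 64 + 256 + 1024 + 4096 + 32768 + 131072
= 169319



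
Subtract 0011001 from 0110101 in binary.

Method 1 - Direct subtraction (column by column from the right: bit − bit − borrow-in; if negative, add 2 and borrow 1 from the next column):
borrow: 0110000
        0110101
-       0011001
---------------
        0011100

Method 2 - Add two's complement:
Two's complement of 0011001: invert → 1100110, add 1 → 1100111
  0110101
+ 1100111
---------
 10011100  (end carry out of the top bit = 1)
Discarding the end carry: 0011100
Decimal check:
  0110101 = 32 + 16 + 4 + 1 = 53
  0011001 = 16 + 8 + 1 = 25
  53 - 25 = 28, and 0011100 = 16 + 8 + 4 = 28 ✓



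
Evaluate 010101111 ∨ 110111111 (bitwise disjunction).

OR: 1 when either bit is 1
  010101111
| 110111111
-----------
  110111111
Decimal: 175 | 447 = 447



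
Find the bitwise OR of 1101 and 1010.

OR: 1 when either bit is 1
  1101
| 1010
------
  1111
Decimal: 13 | 10 = 15



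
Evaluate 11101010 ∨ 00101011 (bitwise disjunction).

OR: 1 when either bit is 1
  11101010
| 00101011
----------
  11101011
Decimal: 234 | 43 = 235



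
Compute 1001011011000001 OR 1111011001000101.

OR: 1 when either bit is 1
  1001011011000001
| 1111011001000101
------------------
  1111011011000101
Decimal: 38593 | 63045 = 63173



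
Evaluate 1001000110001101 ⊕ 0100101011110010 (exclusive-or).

XOR: 1 when bits differ
  1001000110001101
^ 0100101011110010
------------------
  1101101101111111
Decimal: 37261 ^ 19186 = 56191



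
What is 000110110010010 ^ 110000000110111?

XOR: 1 when bits differ
  000110110010010
^ 110000000110111
-----------------
  110110110100101
Decimal: 3474 ^ 24631 = 28069



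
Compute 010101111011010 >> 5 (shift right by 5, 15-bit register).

Original: 010101111011010 (decimal 11226)
Shift right by 5 positions
Drop the 5 low bits; fill with zeros on the left
Result: 000000101011110 (decimal 350)
Equivalent: 11226 >> 5 = 11226 ÷ 2^5 = 350



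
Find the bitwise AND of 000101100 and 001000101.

AND: 1 only when both bits are 1
  000101100
& 001000101
-----------
  000000100
Decimal: 44 & 69 = 4



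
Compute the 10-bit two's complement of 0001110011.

Original: 0001110011
Step 1 - Invert all bits: 1110001100
Step 2 - Add 1: 1110001101
Verification: 0001110011 + 1110001101 = 10000000000; discarding the end carry (carry out of the top bit) leaves the 10-bit value 0000000000, as required for x + (-x)



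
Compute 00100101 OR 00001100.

OR: 1 when either bit is 1
  00100101
| 00001100
----------
  00101101
Decimal: 37 | 12 = 45



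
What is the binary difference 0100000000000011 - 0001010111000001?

Method 1 - Direct subtraction (column by column from the right: bit − bit − borrow-in; if negative, add 2 and borrow 1 from the next column):
borrow: 0111111110000000
        0100000000000011
-       0001010111000001
------------------------
        0010101001000010

Method 2 - Add two's complement:
Two's complement of 0001010111000001: invert → 1110101000111110, add 1 → 1110101000111111
  0100000000000011
+ 1110101000111111
------------------
 10010101001000010  (end carry out of the top bit = 1)
Discarding the end carry: 0010101001000010
Decimal check:
  0100000000000011 = 16384 + 2 + 1 = 16387
  0001010111000001 = 4096 + 1024 + 256 + 128 + 64 + 1 = 5569
  16387 - 5569 = 10818, and 0010101001000010 = 8192 + 2048 + 512 + 64 + 2 = 10818 ✓



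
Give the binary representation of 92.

Using repeated division by 2:
92 ÷ 2 = 46 remainder 0
46 ÷ 2 = 23 remainder 0
23 ÷ 2 = 11 remainder 1
11 ÷ 2 = 5 remainder 1
5 ÷ 2 = 2 remainder 1
2 ÷ 2 = 1 remainder 0
1 ÷ 2 = 0 remainder 1
Reading remainders bottom to top: 1011100



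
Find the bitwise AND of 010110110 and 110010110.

AND: 1 only when both bits are 1
  010110110
& 110010110
-----------
  010010110
Decimal: 182 & 406 = 150



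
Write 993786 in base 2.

Using repeated division by 2:
993786 ÷ 2 = 496893 remainder 0
496893 ÷ 2 = 248446 remainder 1
248446 ÷ 2 = 124223 remainder 0
124223 ÷ 2 = 62111 remainder 1
62111 ÷ 2 = 31055 remainder 1
31055 ÷ 2 = 15527 remainder 1
15527 ÷ 2 = 7763 remainder 1
7763 ÷ 2 = 3881 remainder 1
3881 ÷ 2 = 1940 remainder 1
1940 ÷ 2 = 970 remainder 0
970 ÷ 2 = 485 remainder 0
485 ÷ 2 = 242 remainder 1
242 ÷ 2 = 121 remainder 0
121 ÷ 2 = 60 remainder 1
60 ÷ 2 = 30 remainder 0
30 ÷ 2 = 15 remainder 0
15 ÷ 2 = 7 remainder 1
7 ÷ 2 = 3 remainder 1
3 ÷ 2 = 1 remainder 1
1 ÷ 2 = 0 remainder 1
Reading remainders bottom to top: 11110010100111111010



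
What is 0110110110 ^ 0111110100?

XOR: 1 when bits differ
  0110110110
^ 0111110100
------------
  0001000010
Decimal: 438 ^ 500 = 66



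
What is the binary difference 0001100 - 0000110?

Method 1 - Direct subtraction (column by column from the right: bit − bit − borrow-in; if negative, add 2 and borrow 1 from the next column):
borrow: 0001100
        0001100
-       0000110
---------------
        0000110

Method 2 - Add two's complement:
Two's complement of 0000110: invert → 1111001, add 1 → 1111010
  0001100
+ 1111010
---------
 10000110  (end carry out of the top bit = 1)
Discarding the end carry: 0000110
Decimal check:
  0001100 = 8 + 4 = 12
  0000110 = 4 + 2 = 6
  12 - 6 = 6, and 0000110 = 4 + 2 = 6 ✓



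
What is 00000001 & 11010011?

AND: 1 only when both bits are 1
  00000001
& 11010011
----------
  00000001
Decimal: 1 & 211 = 1



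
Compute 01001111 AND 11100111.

AND: 1 only when both bits are 1
  01001111
& 11100111
----------
  01000111
Decimal: 79 & 231 = 71



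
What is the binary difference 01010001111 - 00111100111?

Method 1 - Direct subtraction (column by column from the right: bit − bit − borrow-in; if negative, add 2 and borrow 1 from the next column):
borrow: 01111000000
        01010001111
-       00111100111
-------------------
        00010101000

Method 2 - Add two's complement:
Two's complement of 00111100111: invert → 11000011000, add 1 → 11000011001
  01010001111
+ 11000011001
-------------
 100010101000  (end carry out of the top bit = 1)
Discarding the end carry: 00010101000
Decimal check:
  01010001111 = 512 + 128 + 8 + 4 + 2 + 1 = 655
  00111100111 = 256 + 128 + 64 + 32 + 4 + 2 + 1 = 487
  655 - 487 = 168, and 00010101000 = 128 + 32 + 8 = 168 ✓



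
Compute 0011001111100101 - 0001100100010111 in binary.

Method 1 - Direct subtraction (column by column from the right: bit − bit − borrow-in; if negative, add 2 and borrow 1 from the next column):
borrow: 0011000000111100
        0011001111100101
-       0001100100010111
------------------------
        0001101011001110

Method 2 - Add two's complement:
Two's complement of 0001100100010111: invert → 1110011011101000, add 1 → 1110011011101001
  0011001111100101
+ 1110011011101001
------------------
 10001101011001110  (end carry out of the top bit = 1)
Discarding the end carry: 0001101011001110
Decimal check:
  0011001111100101 = 8192 + 4096 + 512 + 256 + 128 + 64 + 32 + 4 + 1 = 13285
  0001100100010111 = 4096 + 2048 + 256 + 16 + 4 + 2 + 1 = 6423
  13285 - 6423 = 6862, and 0001101011001110 = 4096 + 2048 + 512 + 128 + 64 + 8 + 4 + 2 = 6862 ✓



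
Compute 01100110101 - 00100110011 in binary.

Method 1 - Direct subtraction (column by column from the right: bit − bit − borrow-in; if negative, add 2 and borrow 1 from the next column):
borrow: 00000000100
        01100110101
-       00100110011
-------------------
        01000000010

Method 2 - Add two's complement:
Two's complement of 00100110011: invert → 11011001100, add 1 → 11011001101
  01100110101
+ 11011001101
-------------
 101000000010  (end carry out of the top bit = 1)
Discarding the end carry: 01000000010
Decimal check:
  01100110101 = 512 + 256 + 32 + 16 + 4 + 1 = 821
  00100110011 = 256 + 32 + 16 + 2 + 1 = 307
  821 - 307 = 514, and 01000000010 = 512 + 2 = 514 ✓



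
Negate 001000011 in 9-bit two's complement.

Original: 001000011
Step 1 - Invert all bits: 110111100
Step 2 - Add 1: 110111101
Verification: 001000011 + 110111101 = 1000000000; discarding the end carry (carry out of the top bit) leaves the 9-bit value 000000000, as required for x + (-x)



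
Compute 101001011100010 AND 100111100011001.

AND: 1 only when both bits are 1
  101001011100010
& 100111100011001
-----------------
  100001000000000
Decimal: 21218 & 20249 = 16896



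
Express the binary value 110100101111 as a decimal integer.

Sum of powers of 2 for each 1-bit:
2^0 + 2^1 + 2^2 + 2^3 + 2^5 + 2^8 + 2^10 + 2^11
= 1 + 2 + 4 + 8 + 32 + 256 + 1024 + 2048
= 3375

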